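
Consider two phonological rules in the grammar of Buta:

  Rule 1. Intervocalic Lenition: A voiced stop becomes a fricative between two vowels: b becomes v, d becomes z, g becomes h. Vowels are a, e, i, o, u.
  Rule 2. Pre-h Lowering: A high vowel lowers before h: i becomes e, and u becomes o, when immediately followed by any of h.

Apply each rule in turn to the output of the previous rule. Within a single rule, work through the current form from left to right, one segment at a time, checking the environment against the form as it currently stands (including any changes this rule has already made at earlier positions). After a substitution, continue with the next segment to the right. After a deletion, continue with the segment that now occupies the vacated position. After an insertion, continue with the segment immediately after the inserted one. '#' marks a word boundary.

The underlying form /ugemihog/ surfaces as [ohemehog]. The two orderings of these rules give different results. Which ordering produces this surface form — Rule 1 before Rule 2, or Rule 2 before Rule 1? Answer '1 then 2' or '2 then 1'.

1 then 2

Order 1 then 2:
  1 Intervocalic Lenition: [ugemihog] → [uhemihog]
  2 Pre-h Lowering: [uhemihog] → [ohemehog]
  result: [ohemehog]
Order 2 then 1:
  2 Pre-h Lowering: [ugemihog] → [ugemehog]
  1 Intervocalic Lenition: [ugemehog] → [uhemehog]
  result: [uhemehog]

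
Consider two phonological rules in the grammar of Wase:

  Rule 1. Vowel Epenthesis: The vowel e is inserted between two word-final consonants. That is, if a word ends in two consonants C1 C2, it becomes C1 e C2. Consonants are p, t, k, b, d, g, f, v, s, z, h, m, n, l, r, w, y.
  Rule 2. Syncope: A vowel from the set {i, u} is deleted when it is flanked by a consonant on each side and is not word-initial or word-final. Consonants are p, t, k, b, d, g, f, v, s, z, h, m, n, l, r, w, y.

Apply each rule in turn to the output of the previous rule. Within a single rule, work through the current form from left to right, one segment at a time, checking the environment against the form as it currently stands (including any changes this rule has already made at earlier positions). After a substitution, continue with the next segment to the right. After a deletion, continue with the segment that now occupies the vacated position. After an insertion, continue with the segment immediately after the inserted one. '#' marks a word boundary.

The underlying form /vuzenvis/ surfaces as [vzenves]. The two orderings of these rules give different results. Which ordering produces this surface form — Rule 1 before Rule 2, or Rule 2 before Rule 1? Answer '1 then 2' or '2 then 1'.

Order 1 then 2:
  1 Vowel Epenthesis: no change — [vuzenvis]
  2 Syncope: [vuzenvis] → [vzenvs]
  result: [vzenvs]
Order 2 then 1:
  2 Syncope: [vuzenvis] → [vzenvs]
  1 Vowel Epenthesis: [vzenvs] → [vzenves]
  result: [vzenves]

2 then 1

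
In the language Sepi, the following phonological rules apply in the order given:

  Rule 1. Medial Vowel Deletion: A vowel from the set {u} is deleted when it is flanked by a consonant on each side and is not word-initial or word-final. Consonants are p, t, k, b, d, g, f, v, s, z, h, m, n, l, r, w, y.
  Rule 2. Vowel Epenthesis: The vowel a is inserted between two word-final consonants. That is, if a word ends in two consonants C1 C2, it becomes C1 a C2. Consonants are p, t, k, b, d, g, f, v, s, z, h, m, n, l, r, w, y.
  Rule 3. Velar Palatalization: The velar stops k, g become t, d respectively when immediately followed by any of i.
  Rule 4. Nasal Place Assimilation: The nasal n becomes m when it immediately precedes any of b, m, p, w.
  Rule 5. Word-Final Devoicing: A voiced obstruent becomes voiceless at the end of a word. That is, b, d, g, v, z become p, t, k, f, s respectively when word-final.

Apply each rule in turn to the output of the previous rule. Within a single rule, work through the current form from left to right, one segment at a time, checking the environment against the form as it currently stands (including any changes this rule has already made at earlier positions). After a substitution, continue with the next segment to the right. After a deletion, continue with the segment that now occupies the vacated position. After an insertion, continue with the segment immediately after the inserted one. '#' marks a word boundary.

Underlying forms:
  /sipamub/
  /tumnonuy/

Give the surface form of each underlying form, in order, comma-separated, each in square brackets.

[sipamap], [tmnonay]

/sipamub/:
  Rule 1 Medial Vowel Deletion: [sipamub] → [sipamb]
  Rule 2 Vowel Epenthesis: [sipamb] → [sipamab]
  Rule 3 Velar Palatalization: no change — [sipamab]
  Rule 4 Nasal Place Assimilation: no change — [sipamab]
  Rule 5 Word-Final Devoicing: [sipamab] → [sipamap]
/tumnonuy/:
  Rule 1 Medial Vowel Deletion: [tumnonuy] → [tmnony]
  Rule 2 Vowel Epenthesis: [tmnony] → [tmnonay]
  Rule 3 Velar Palatalization: no change — [tmnonay]
  Rule 4 Nasal Place Assimilation: no change — [tmnonay]
  Rule 5 Word-Final Devoicing: no change — [tmnonay]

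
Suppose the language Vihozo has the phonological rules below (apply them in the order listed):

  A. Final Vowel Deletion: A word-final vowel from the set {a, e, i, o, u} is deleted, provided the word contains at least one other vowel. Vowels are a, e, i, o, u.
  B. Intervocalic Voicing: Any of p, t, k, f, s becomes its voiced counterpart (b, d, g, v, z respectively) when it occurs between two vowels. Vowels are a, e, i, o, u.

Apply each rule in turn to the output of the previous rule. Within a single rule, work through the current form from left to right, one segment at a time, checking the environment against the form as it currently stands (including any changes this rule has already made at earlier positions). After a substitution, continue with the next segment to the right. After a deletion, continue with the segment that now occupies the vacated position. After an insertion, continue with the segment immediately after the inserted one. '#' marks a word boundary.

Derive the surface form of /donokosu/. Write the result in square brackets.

[donogos]

A Final Vowel Deletion: [donokosu] → [donokos]
B Intervocalic Voicing: [donokos] → [donogos]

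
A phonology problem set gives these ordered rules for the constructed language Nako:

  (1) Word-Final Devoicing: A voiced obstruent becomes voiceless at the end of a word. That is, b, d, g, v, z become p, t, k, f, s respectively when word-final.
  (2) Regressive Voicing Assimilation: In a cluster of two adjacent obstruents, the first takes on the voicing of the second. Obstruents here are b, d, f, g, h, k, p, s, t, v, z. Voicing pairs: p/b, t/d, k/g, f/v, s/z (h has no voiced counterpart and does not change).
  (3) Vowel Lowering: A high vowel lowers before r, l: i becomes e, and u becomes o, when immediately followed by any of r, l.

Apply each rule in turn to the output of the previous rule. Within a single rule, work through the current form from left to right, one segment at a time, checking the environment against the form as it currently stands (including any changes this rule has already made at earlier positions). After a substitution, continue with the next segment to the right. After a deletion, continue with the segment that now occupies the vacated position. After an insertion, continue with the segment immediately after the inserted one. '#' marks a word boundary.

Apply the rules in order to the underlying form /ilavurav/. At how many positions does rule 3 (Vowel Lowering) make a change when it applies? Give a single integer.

2

(1) Word-Final Devoicing: [ilavurav] → [ilavuraf]
(2) Regressive Voicing Assimilation: no change — [ilavuraf]
(3) Vowel Lowering: [ilavuraf] → [elavoraf]
Rule 3 changed 2 position(s).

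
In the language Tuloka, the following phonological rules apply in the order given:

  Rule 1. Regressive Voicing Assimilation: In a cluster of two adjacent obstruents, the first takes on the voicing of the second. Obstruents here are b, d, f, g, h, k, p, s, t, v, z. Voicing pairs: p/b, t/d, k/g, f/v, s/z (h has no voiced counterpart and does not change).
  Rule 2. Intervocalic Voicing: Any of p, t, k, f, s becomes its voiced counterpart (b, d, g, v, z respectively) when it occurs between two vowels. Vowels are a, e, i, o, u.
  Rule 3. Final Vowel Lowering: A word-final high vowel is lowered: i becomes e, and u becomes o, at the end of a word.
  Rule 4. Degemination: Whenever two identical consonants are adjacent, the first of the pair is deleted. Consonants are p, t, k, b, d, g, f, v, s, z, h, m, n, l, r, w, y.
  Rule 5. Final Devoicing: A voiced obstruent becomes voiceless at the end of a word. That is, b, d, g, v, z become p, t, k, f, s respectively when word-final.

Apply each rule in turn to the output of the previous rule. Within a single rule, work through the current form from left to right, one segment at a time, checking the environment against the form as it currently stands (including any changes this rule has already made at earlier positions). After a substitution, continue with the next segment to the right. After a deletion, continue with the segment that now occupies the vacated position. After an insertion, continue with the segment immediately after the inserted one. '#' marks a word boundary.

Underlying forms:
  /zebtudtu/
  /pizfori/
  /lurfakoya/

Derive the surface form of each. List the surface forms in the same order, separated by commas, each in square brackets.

/zebtudtu/:
  Rule 1 Regressive Voicing Assimilation: [zebtudtu] → [zeptuttu]
  Rule 2 Intervocalic Voicing: no change — [zeptuttu]
  Rule 3 Final Vowel Lowering: [zeptuttu] → [zeptutto]
  Rule 4 Degemination: [zeptutto] → [zeptuto]
  Rule 5 Final Devoicing: no change — [zeptuto]
/pizfori/:
  Rule 1 Regressive Voicing Assimilation: [pizfori] → [pisfori]
  Rule 2 Intervocalic Voicing: no change — [pisfori]
  Rule 3 Final Vowel Lowering: [pisfori] → [pisfore]
  Rule 4 Degemination: no change — [pisfore]
  Rule 5 Final Devoicing: no change — [pisfore]
/lurfakoya/:
  Rule 1 Regressive Voicing Assimilation: no change — [lurfakoya]
  Rule 2 Intervocalic Voicing: [lurfakoya] → [lurfagoya]
  Rule 3 Final Vowel Lowering: no change — [lurfagoya]
  Rule 4 Degemination: no change — [lurfagoya]
  Rule 5 Final Devoicing: no change — [lurfagoya]

[zeptuto], [pisfore], [lurfagoya]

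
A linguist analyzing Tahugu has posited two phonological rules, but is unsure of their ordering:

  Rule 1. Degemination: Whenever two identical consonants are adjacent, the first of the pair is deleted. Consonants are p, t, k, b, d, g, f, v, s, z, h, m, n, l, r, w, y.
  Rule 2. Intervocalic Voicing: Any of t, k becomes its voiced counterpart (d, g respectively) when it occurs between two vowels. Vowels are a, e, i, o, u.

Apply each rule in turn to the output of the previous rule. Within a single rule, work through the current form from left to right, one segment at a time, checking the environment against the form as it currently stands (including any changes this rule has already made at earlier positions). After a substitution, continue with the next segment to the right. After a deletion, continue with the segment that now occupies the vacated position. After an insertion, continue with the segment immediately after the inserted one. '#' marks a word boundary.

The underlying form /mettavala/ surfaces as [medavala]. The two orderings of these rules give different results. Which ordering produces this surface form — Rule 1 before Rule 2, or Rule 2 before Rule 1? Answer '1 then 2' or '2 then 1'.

Order 1 then 2:
  1 Degemination: [mettavala] → [metavala]
  2 Intervocalic Voicing: [metavala] → [medavala]
  result: [medavala]
Order 2 then 1:
  2 Intervocalic Voicing: no change — [mettavala]
  1 Degemination: [mettavala] → [metavala]
  result: [metavala]

1 then 2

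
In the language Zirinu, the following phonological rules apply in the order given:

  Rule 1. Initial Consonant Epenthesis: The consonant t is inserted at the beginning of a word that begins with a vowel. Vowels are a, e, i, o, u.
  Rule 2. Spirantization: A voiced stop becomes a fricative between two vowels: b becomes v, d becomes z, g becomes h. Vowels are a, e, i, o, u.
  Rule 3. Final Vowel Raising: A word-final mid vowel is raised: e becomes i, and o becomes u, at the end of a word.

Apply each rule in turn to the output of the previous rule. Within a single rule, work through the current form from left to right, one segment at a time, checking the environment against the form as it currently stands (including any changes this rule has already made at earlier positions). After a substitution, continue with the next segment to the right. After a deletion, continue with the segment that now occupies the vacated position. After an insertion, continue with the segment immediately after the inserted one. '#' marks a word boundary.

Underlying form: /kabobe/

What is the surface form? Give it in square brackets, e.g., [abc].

Rule 1 Initial Consonant Epenthesis: no change — [kabobe]
Rule 2 Spirantization: [kabobe] → [kavove]
Rule 3 Final Vowel Raising: [kavove] → [kavovi]

[kavovi]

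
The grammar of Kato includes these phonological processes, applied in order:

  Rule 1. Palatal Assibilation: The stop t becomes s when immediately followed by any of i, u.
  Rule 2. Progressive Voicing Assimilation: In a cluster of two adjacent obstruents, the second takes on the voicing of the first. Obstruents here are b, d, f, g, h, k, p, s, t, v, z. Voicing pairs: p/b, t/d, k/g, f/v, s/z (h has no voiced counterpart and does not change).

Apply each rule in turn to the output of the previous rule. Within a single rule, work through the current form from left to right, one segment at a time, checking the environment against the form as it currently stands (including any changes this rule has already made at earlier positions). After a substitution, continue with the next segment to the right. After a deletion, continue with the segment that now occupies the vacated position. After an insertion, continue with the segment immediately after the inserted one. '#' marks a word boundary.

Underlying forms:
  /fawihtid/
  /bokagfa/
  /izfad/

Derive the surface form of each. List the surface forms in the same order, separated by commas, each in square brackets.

[fawihsid], [bokagva], [izvad]

/fawihtid/:
  Rule 1 Palatal Assibilation: [fawihtid] → [fawihsid]
  Rule 2 Progressive Voicing Assimilation: no change — [fawihsid]
/bokagfa/:
  Rule 1 Palatal Assibilation: no change — [bokagfa]
  Rule 2 Progressive Voicing Assimilation: [bokagfa] → [bokagva]
/izfad/:
  Rule 1 Palatal Assibilation: no change — [izfad]
  Rule 2 Progressive Voicing Assimilation: [izfad] → [izvad]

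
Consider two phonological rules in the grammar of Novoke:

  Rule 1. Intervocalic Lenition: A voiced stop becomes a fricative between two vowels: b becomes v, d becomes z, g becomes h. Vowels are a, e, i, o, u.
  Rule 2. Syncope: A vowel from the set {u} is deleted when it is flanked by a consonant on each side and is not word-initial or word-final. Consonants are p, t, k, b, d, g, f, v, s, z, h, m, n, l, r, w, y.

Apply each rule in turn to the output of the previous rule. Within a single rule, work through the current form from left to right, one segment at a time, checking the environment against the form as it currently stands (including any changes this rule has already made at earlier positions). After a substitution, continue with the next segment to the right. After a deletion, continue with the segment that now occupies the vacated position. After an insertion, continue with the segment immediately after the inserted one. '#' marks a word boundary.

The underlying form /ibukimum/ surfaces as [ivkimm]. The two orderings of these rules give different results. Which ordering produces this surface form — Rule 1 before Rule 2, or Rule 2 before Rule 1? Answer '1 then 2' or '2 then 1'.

Order 1 then 2:
  1 Intervocalic Lenition: [ibukimum] → [ivukimum]
  2 Syncope: [ivukimum] → [ivkimm]
  result: [ivkimm]
Order 2 then 1:
  2 Syncope: [ibukimum] → [ibkimm]
  1 Intervocalic Lenition: no change — [ibkimm]
  result: [ibkimm]

1 then 2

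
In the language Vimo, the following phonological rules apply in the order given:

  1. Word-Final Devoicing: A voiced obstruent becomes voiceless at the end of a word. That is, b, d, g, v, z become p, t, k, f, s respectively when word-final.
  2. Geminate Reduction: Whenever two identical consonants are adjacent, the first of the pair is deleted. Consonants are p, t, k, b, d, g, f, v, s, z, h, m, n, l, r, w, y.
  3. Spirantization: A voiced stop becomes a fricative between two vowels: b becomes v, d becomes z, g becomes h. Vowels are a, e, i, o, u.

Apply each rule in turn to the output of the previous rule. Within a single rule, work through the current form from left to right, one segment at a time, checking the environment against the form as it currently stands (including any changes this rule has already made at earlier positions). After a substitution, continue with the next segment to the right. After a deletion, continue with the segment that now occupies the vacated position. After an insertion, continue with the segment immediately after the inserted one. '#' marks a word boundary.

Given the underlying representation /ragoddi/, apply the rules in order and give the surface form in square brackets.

1 Word-Final Devoicing: no change — [ragoddi]
2 Geminate Reduction: [ragoddi] → [ragodi]
3 Spirantization: [ragodi] → [rahozi]

[rahozi]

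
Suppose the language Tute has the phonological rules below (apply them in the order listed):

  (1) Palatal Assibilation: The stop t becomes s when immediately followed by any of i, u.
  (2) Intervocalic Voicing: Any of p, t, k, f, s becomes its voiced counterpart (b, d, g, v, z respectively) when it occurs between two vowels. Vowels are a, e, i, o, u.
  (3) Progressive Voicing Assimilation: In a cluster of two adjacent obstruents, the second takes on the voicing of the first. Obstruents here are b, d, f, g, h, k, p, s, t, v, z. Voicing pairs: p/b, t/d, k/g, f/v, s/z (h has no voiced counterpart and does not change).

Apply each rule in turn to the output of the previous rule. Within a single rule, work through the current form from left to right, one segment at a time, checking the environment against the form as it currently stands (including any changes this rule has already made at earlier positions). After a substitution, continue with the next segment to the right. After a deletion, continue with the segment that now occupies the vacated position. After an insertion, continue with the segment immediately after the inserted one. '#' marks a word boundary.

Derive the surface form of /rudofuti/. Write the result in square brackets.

[rudovuzi]

(1) Palatal Assibilation: [rudofuti] → [rudofusi]
(2) Intervocalic Voicing: [rudofusi] → [rudovuzi]
(3) Progressive Voicing Assimilation: no change — [rudovuzi]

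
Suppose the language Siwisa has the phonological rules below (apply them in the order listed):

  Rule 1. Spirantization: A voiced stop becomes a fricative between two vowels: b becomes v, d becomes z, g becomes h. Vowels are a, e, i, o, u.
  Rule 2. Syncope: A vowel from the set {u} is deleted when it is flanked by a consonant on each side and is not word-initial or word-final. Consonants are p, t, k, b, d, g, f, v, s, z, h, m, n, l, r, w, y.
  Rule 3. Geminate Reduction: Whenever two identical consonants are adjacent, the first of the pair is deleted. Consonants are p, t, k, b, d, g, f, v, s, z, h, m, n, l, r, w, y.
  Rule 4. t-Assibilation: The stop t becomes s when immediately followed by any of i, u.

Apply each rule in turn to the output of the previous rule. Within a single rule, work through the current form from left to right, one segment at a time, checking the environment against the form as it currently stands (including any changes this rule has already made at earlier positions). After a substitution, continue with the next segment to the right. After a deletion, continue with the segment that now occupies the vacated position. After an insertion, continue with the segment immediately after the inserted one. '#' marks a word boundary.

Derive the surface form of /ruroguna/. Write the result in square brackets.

[rohna]

Rule 1 Spirantization: [ruroguna] → [rurohuna]
Rule 2 Syncope: [rurohuna] → [rrohna]
Rule 3 Geminate Reduction: [rrohna] → [rohna]
Rule 4 t-Assibilation: no change — [rohna]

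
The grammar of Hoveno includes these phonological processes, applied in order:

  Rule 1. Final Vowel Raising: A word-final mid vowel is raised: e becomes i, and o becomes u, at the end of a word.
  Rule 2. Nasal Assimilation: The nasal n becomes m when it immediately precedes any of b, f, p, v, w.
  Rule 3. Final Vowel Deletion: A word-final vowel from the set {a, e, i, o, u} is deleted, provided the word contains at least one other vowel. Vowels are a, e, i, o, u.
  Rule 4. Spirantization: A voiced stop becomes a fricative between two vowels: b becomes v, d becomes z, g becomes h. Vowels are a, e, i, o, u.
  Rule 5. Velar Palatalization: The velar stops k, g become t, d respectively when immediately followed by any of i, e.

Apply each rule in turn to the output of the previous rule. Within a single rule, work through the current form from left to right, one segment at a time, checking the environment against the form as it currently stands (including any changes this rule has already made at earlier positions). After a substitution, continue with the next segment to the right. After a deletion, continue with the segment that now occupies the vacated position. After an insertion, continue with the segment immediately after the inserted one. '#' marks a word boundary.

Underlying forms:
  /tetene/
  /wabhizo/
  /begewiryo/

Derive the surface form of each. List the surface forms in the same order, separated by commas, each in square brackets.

/tetene/:
  Rule 1 Final Vowel Raising: [tetene] → [teteni]
  Rule 2 Nasal Assimilation: no change — [teteni]
  Rule 3 Final Vowel Deletion: [teteni] → [teten]
  Rule 4 Spirantization: no change — [teten]
  Rule 5 Velar Palatalization: no change — [teten]
/wabhizo/:
  Rule 1 Final Vowel Raising: [wabhizo] → [wabhizu]
  Rule 2 Nasal Assimilation: no change — [wabhizu]
  Rule 3 Final Vowel Deletion: [wabhizu] → [wabhiz]
  Rule 4 Spirantization: no change — [wabhiz]
  Rule 5 Velar Palatalization: no change — [wabhiz]
/begewiryo/:
  Rule 1 Final Vowel Raising: [begewiryo] → [begewiryu]
  Rule 2 Nasal Assimilation: no change — [begewiryu]
  Rule 3 Final Vowel Deletion: [begewiryu] → [begewiry]
  Rule 4 Spirantization: [begewiry] → [behewiry]
  Rule 5 Velar Palatalization: no change — [behewiry]

[teten], [wabhiz], [behewiry]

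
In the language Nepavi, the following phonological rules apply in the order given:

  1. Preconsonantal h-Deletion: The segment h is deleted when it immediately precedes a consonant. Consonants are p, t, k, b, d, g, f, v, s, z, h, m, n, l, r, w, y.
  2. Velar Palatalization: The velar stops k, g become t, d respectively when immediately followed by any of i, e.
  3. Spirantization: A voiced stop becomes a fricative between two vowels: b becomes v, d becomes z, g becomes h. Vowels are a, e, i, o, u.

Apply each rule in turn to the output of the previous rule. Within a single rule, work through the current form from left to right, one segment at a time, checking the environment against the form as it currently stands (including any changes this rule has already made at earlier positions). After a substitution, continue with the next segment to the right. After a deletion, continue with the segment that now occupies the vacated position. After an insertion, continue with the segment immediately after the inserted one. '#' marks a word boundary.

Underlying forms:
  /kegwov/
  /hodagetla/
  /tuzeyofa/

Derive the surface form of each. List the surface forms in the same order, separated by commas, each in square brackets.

[tegwov], [hozazetla], [tuzeyofa]

/kegwov/:
  1 Preconsonantal h-Deletion: no change — [kegwov]
  2 Velar Palatalization: [kegwov] → [tegwov]
  3 Spirantization: no change — [tegwov]
/hodagetla/:
  1 Preconsonantal h-Deletion: no change — [hodagetla]
  2 Velar Palatalization: [hodagetla] → [hodadetla]
  3 Spirantization: [hodadetla] → [hozazetla]
/tuzeyofa/:
  1 Preconsonantal h-Deletion: no change — [tuzeyofa]
  2 Velar Palatalization: no change — [tuzeyofa]
  3 Spirantization: no change — [tuzeyofa]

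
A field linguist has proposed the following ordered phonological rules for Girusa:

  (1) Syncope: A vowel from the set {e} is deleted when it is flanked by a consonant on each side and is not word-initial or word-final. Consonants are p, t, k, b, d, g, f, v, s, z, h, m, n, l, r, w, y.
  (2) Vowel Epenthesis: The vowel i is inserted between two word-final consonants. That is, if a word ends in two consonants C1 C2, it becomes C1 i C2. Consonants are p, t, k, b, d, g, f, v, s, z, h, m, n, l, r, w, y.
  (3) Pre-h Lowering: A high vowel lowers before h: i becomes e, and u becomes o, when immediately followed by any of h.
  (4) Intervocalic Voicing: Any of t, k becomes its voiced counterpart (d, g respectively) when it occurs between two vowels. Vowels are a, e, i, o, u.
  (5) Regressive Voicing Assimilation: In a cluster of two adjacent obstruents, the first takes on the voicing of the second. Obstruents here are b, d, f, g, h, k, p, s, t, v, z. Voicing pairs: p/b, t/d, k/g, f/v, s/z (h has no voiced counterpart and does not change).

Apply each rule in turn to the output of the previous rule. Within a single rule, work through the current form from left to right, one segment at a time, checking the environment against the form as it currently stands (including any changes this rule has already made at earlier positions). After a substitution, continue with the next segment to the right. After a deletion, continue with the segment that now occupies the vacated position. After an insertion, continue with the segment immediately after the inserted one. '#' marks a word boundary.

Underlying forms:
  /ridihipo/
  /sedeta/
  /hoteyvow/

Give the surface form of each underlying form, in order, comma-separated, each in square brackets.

[ridehipo], [ztta], [hotyvow]

/ridihipo/:
  (1) Syncope: no change — [ridihipo]
  (2) Vowel Epenthesis: no change — [ridihipo]
  (3) Pre-h Lowering: [ridihipo] → [ridehipo]
  (4) Intervocalic Voicing: no change — [ridehipo]
  (5) Regressive Voicing Assimilation: no change — [ridehipo]
/sedeta/:
  (1) Syncope: [sedeta] → [sdta]
  (2) Vowel Epenthesis: no change — [sdta]
  (3) Pre-h Lowering: no change — [sdta]
  (4) Intervocalic Voicing: no change — [sdta]
  (5) Regressive Voicing Assimilation: [sdta] → [ztta]
/hoteyvow/:
  (1) Syncope: [hoteyvow] → [hotyvow]
  (2) Vowel Epenthesis: no change — [hotyvow]
  (3) Pre-h Lowering: no change — [hotyvow]
  (4) Intervocalic Voicing: no change — [hotyvow]
  (5) Regressive Voicing Assimilation: no change — [hotyvow]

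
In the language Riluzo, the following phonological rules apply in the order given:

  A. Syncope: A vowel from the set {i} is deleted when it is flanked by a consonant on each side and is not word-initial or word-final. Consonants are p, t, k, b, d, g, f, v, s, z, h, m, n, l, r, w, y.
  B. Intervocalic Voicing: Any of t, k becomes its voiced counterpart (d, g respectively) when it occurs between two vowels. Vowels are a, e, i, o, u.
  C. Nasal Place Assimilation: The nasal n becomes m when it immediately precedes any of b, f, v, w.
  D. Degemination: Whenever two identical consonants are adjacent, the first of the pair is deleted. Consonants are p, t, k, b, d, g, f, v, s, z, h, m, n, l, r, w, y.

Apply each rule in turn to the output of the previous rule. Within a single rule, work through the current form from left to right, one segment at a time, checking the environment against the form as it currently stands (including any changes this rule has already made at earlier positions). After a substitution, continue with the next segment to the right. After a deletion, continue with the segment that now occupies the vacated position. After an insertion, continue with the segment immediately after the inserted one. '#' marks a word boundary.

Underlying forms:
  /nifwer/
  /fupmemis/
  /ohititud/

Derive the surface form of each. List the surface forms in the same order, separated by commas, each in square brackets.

/nifwer/:
  A Syncope: [nifwer] → [nfwer]
  B Intervocalic Voicing: no change — [nfwer]
  C Nasal Place Assimilation: [nfwer] → [mfwer]
  D Degemination: no change — [mfwer]
/fupmemis/:
  A Syncope: [fupmemis] → [fupmems]
  B Intervocalic Voicing: no change — [fupmems]
  C Nasal Place Assimilation: no change — [fupmems]
  D Degemination: no change — [fupmems]
/ohititud/:
  A Syncope: [ohititud] → [ohttud]
  B Intervocalic Voicing: no change — [ohttud]
  C Nasal Place Assimilation: no change — [ohttud]
  D Degemination: [ohttud] → [ohtud]

[mfwer], [fupmems], [ohtud]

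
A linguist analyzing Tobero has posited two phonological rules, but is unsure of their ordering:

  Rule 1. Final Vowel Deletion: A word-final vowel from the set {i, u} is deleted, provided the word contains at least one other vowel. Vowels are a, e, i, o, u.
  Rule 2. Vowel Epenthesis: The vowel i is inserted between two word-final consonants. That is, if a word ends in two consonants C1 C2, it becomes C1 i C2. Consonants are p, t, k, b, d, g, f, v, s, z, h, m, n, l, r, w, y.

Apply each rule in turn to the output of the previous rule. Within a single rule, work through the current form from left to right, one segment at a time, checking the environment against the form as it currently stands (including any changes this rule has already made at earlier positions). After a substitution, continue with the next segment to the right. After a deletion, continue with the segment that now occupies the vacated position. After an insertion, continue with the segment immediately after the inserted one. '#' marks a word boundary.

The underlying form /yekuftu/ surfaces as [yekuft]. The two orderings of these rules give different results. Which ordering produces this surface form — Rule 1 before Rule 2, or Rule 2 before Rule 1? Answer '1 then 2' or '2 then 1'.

Order 1 then 2:
  1 Final Vowel Deletion: [yekuftu] → [yekuft]
  2 Vowel Epenthesis: [yekuft] → [yekufit]
  result: [yekufit]
Order 2 then 1:
  2 Vowel Epenthesis: no change — [yekuftu]
  1 Final Vowel Deletion: [yekuftu] → [yekuft]
  result: [yekuft]

2 then 1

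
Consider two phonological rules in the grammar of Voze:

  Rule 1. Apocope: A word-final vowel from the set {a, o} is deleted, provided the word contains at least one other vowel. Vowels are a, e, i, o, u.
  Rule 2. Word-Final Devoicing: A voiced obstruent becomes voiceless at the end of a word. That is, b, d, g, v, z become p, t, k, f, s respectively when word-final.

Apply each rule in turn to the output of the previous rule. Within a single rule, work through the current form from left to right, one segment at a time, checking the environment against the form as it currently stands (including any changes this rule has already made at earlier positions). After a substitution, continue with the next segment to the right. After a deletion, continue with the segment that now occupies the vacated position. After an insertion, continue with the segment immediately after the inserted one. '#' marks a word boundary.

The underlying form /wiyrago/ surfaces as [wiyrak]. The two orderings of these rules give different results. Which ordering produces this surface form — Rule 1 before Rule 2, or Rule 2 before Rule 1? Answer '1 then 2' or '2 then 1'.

1 then 2

Order 1 then 2:
  1 Apocope: [wiyrago] → [wiyrag]
  2 Word-Final Devoicing: [wiyrag] → [wiyrak]
  result: [wiyrak]
Order 2 then 1:
  2 Word-Final Devoicing: no change — [wiyrago]
  1 Apocope: [wiyrago] → [wiyrag]
  result: [wiyrag]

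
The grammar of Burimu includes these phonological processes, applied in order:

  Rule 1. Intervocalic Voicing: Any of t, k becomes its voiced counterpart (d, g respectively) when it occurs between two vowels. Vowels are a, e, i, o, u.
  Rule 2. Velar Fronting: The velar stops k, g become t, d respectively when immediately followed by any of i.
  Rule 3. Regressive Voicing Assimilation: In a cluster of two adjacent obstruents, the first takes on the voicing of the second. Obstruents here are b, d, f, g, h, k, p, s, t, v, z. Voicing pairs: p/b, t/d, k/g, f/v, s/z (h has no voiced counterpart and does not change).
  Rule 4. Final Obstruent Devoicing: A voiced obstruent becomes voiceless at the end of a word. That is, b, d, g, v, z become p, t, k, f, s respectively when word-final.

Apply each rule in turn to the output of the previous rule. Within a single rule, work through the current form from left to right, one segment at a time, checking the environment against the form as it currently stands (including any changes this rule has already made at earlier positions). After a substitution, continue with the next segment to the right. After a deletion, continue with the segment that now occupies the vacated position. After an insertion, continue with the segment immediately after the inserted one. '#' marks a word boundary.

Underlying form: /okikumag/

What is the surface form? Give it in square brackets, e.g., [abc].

[odigumak]

Rule 1 Intervocalic Voicing: [okikumag] → [ogigumag]
Rule 2 Velar Fronting: [ogigumag] → [odigumag]
Rule 3 Regressive Voicing Assimilation: no change — [odigumag]
Rule 4 Final Obstruent Devoicing: [odigumag] → [odigumak]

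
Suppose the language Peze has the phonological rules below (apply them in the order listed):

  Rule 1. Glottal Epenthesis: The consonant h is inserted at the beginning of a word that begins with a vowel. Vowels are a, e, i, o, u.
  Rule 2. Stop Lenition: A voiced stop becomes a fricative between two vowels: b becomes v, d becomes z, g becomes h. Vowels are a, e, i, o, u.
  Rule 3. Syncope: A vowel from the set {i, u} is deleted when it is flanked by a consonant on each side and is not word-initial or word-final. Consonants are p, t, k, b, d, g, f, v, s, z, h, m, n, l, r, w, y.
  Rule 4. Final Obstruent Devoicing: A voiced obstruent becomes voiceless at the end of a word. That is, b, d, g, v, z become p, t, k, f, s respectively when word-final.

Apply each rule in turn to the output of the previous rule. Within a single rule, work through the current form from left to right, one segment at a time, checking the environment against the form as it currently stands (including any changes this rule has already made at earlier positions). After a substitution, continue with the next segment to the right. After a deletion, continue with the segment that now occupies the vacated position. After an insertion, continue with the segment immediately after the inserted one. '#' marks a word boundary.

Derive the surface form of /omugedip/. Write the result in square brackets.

[homhezp]

Rule 1 Glottal Epenthesis: [omugedip] → [homugedip]
Rule 2 Stop Lenition: [homugedip] → [homuhezip]
Rule 3 Syncope: [homuhezip] → [homhezp]
Rule 4 Final Obstruent Devoicing: no change — [homhezp]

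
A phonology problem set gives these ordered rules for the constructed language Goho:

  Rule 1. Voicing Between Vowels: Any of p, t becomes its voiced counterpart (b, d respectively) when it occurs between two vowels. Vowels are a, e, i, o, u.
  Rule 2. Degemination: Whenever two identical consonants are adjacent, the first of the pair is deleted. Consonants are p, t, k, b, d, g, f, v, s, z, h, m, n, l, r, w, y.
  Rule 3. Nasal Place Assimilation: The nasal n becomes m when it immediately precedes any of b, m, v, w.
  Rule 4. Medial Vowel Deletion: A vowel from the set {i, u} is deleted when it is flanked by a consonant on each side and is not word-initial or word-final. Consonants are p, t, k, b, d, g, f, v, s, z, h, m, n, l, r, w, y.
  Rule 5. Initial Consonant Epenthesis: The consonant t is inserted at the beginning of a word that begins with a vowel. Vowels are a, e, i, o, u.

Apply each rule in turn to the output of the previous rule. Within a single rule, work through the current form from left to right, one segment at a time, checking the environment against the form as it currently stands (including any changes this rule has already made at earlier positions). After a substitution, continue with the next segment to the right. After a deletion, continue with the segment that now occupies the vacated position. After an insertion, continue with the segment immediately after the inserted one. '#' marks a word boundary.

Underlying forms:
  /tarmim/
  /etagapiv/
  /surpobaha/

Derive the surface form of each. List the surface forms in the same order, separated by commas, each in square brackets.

/tarmim/:
  Rule 1 Voicing Between Vowels: no change — [tarmim]
  Rule 2 Degemination: no change — [tarmim]
  Rule 3 Nasal Place Assimilation: no change — [tarmim]
  Rule 4 Medial Vowel Deletion: [tarmim] → [tarmm]
  Rule 5 Initial Consonant Epenthesis: no change — [tarmm]
/etagapiv/:
  Rule 1 Voicing Between Vowels: [etagapiv] → [edagabiv]
  Rule 2 Degemination: no change — [edagabiv]
  Rule 3 Nasal Place Assimilation: no change — [edagabiv]
  Rule 4 Medial Vowel Deletion: [edagabiv] → [edagabv]
  Rule 5 Initial Consonant Epenthesis: [edagabv] → [tedagabv]
/surpobaha/:
  Rule 1 Voicing Between Vowels: no change — [surpobaha]
  Rule 2 Degemination: no change — [surpobaha]
  Rule 3 Nasal Place Assimilation: no change — [surpobaha]
  Rule 4 Medial Vowel Deletion: [surpobaha] → [srpobaha]
  Rule 5 Initial Consonant Epenthesis: no change — [srpobaha]

[tarmm], [tedagabv], [srpobaha]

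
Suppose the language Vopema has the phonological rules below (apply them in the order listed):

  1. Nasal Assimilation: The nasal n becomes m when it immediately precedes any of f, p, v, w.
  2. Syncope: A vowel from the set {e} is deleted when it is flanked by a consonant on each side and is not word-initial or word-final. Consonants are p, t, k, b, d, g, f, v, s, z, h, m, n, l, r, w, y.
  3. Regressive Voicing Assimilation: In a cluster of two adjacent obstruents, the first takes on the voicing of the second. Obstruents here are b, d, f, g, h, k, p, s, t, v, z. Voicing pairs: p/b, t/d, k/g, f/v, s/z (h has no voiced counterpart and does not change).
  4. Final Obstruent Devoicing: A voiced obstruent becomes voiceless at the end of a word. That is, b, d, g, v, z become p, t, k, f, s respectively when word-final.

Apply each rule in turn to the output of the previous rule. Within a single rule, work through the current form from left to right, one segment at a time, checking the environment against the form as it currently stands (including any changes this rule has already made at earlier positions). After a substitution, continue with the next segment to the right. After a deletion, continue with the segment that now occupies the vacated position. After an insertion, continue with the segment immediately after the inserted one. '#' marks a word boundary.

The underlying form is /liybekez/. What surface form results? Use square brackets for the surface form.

[liypgs]

1 Nasal Assimilation: no change — [liybekez]
2 Syncope: [liybekez] → [liybkz]
3 Regressive Voicing Assimilation: [liybkz] → [liypgz]
4 Final Obstruent Devoicing: [liypgz] → [liypgs]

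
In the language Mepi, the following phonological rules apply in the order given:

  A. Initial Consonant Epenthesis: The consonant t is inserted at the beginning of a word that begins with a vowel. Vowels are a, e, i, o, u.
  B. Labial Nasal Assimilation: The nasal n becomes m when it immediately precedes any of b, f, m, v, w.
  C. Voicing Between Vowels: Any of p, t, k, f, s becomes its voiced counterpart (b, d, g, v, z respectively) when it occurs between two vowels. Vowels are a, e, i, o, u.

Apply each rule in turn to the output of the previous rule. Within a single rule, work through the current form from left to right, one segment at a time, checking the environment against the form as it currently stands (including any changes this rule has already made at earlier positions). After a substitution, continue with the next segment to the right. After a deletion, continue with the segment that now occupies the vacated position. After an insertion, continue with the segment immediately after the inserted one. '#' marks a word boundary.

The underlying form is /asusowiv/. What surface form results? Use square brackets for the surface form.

A Initial Consonant Epenthesis: [asusowiv] → [tasusowiv]
B Labial Nasal Assimilation: no change — [tasusowiv]
C Voicing Between Vowels: [tasusowiv] → [tazuzowiv]

[tazuzowiv]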